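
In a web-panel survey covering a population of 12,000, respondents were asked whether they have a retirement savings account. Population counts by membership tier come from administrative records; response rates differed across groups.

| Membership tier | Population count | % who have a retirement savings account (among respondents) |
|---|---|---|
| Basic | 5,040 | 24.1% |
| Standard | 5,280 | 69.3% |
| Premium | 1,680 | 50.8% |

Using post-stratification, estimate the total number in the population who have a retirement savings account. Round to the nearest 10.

5,730

Apply each group's respondent rate to its population count:
  Basic: 5,040 × 24.1% = 1214.64
  Standard: 5,280 × 69.3% = 3659.04
  Premium: 1,680 × 50.8% = 853.44
Estimated total = 5727.12 → 5,730.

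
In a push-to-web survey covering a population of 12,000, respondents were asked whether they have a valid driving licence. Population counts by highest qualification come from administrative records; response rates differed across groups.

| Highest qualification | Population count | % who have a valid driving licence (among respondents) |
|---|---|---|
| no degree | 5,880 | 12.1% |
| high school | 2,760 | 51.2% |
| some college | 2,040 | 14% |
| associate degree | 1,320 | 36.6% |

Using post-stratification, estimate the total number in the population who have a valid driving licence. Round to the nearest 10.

Estimated count per cell = population count × respondent percentage:
  no degree: 5,880 × 12.1% = 711.48
  high school: 2,760 × 51.2% = 1413.12
  some college: 2,040 × 14% = 285.6
  associate degree: 1,320 × 36.6% = 483.12
Estimated total = 2893.32 → 2,890.

2,890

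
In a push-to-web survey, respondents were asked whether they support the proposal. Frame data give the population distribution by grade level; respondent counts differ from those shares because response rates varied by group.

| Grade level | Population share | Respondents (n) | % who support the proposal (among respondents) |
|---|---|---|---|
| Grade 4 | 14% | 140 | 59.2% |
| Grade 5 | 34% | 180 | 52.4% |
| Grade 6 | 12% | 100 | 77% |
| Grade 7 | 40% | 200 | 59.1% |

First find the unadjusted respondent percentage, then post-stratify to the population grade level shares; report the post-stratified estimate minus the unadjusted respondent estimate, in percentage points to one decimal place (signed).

-1.1 percentage points

Naive respondent-only estimate (weights = respondent counts):
  (140/620)×59.2 + (180/620)×52.4 + (100/620)×77 + (200/620)×59.1 = 60.0645%
Reweighting by population grade level shares:
  0.14×59.2 + 0.34×52.4 + 0.12×77 + 0.4×59.1 = 58.984%
Difference = 58.984 − 60.0645 = -1.0805 pp.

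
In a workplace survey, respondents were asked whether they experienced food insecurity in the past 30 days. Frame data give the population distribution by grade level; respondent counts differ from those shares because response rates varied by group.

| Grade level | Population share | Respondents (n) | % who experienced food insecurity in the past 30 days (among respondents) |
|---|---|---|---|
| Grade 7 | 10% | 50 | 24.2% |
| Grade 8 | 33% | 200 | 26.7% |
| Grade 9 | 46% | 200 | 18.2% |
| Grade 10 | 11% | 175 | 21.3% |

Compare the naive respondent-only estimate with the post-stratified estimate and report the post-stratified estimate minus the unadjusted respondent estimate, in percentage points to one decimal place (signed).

Naive respondent-only estimate (weights = respondent counts):
  (50/625)×24.2 + (200/625)×26.7 + (200/625)×18.2 + (175/625)×21.3 = 22.268%
Post-stratifying to population shares instead:
  0.1×24.2 + 0.33×26.7 + 0.46×18.2 + 0.11×21.3 = 21.946%
Difference = 21.946 − 22.268 = -0.322 pp.

-0.3 percentage points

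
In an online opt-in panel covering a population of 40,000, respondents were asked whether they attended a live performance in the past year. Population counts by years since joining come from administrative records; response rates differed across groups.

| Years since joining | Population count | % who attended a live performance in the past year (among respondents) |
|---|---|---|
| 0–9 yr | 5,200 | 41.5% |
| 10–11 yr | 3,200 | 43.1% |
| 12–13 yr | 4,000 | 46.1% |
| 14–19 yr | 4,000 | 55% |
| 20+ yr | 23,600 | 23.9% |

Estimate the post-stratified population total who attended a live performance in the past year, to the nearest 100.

Estimated count per cell = population count × respondent percentage:
  0–9 yr: 5,200 × 41.5% = 2158
  10–11 yr: 3,200 × 43.1% = 1379.2
  12–13 yr: 4,000 × 46.1% = 1844
  14–19 yr: 4,000 × 55% = 2200
  20+ yr: 23,600 × 23.9% = 5640.4
Estimated total = 13221.6 → 13,200.

13,200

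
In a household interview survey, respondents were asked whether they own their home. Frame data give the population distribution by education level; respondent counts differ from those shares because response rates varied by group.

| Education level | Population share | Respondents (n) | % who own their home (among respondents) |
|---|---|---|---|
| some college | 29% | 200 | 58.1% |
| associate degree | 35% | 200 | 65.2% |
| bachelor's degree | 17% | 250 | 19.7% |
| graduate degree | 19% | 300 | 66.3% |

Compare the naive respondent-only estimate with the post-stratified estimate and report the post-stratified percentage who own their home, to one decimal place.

Naive respondent-only estimate (weights = respondent counts):
  (200/950)×58.1 + (200/950)×65.2 + (250/950)×19.7 + (300/950)×66.3 = 52.0789%
Post-stratified estimate weights by population shares:
  0.29×58.1 + 0.35×65.2 + 0.17×19.7 + 0.19×66.3 = 55.615%

55.6%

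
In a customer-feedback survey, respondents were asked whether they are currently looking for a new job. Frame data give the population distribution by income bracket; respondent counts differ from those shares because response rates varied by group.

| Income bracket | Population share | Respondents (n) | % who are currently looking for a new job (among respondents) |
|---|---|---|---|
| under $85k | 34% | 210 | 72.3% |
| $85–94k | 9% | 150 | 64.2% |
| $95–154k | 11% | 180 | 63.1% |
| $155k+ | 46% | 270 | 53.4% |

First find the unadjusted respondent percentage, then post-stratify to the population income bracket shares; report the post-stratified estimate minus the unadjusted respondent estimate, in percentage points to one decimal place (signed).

-0.6 percentage points

Naive respondent-only estimate (weights = respondent counts):
  (210/810)×72.3 + (150/810)×64.2 + (180/810)×63.1 + (270/810)×53.4 = 62.4556%
Post-stratified estimate weights by population shares:
  0.34×72.3 + 0.09×64.2 + 0.11×63.1 + 0.46×53.4 = 61.865%
Difference = 61.865 − 62.4556 = -0.5906 pp.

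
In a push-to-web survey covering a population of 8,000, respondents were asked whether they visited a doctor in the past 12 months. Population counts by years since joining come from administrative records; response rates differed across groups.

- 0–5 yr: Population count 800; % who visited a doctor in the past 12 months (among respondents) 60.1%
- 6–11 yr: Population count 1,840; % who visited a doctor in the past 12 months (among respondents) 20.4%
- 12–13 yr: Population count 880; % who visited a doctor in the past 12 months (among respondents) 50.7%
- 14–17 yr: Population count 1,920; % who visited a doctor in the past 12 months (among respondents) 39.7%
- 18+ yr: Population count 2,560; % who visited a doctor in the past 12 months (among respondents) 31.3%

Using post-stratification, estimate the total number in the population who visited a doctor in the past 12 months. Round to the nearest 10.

Each cell contributes its population count × the respondent rate:
  0–5 yr: 800 × 60.1% = 480.8
  6–11 yr: 1,840 × 20.4% = 375.36
  12–13 yr: 880 × 50.7% = 446.16
  14–17 yr: 1,920 × 39.7% = 762.24
  18+ yr: 2,560 × 31.3% = 801.28
Estimated total = 2865.84 → 2,870.

2,870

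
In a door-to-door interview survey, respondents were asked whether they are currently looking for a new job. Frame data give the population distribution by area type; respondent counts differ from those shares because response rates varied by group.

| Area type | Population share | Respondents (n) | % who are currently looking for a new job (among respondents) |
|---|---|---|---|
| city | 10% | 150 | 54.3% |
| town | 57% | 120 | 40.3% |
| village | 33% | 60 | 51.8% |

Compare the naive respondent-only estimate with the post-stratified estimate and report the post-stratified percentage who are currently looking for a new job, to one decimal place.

45.5%

Unadjusted (pooled respondent) estimate weights by respondent counts:
  (150/330)×54.3 + (120/330)×40.3 + (60/330)×51.8 = 48.7545%
Reweighting by population area type shares:
  0.1×54.3 + 0.57×40.3 + 0.33×51.8 = 45.495%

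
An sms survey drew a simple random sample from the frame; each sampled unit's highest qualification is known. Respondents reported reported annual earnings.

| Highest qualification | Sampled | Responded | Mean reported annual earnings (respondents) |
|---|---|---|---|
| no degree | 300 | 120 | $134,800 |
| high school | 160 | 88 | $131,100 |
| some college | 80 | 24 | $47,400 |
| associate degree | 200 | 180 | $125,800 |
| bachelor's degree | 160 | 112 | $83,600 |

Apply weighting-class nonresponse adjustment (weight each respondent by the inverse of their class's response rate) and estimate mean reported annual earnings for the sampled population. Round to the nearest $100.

$115,300

Class response rates: no degree 120/300 = 40%, high school 88/160 = 55%, some college 24/80 = 30%, associate degree 180/200 = 90%, bachelor's degree 112/160 = 70%.
Weighting each respondent by the inverse class response rate inflates each class back to its sampled size, so the class weight is n_sampled:
  no degree: 300 × 134,800 = 40,440,000
  high school: 160 × 131,100 = 20,976,000
  some college: 80 × 47,400 = 3,792,000
  associate degree: 200 × 125,800 = 25,160,000
  bachelor's degree: 160 × 83,600 = 13,376,000
Adjusted estimate = 103,744,000 / 900 = 115271 → $115,300.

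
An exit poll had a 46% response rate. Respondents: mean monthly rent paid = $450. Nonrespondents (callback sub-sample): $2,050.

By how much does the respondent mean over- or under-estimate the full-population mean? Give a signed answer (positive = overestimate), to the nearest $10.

-$860

Nonresponse fraction = 1 − 0.46 = 0.54.
Bias = (nonresponse fraction) × (respondent mean − nonrespondent mean)
     = 0.54 × (450 − 2050) = 0.54 × -1600 = -864.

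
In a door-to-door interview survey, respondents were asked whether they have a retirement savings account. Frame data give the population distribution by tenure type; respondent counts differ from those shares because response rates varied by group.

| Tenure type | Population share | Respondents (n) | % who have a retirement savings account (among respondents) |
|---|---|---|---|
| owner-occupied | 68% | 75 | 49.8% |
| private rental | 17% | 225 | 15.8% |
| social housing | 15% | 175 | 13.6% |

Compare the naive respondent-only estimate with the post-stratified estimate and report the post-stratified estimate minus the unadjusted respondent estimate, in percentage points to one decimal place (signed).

+18.2 percentage points

Without adjustment, the pooled respondent share is:
  (75/475)×49.8 + (225/475)×15.8 + (175/475)×13.6 = 20.3579%
Post-stratifying to population shares instead:
  0.68×49.8 + 0.17×15.8 + 0.15×13.6 = 38.59%
Difference = 38.59 − 20.3579 = 18.2321 pp.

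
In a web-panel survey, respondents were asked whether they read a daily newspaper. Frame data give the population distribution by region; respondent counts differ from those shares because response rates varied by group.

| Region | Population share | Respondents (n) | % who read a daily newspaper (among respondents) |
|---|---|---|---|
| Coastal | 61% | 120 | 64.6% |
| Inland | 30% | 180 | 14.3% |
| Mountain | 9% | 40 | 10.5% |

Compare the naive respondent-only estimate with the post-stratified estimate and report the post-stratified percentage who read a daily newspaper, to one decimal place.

44.6%

Naive respondent-only estimate (weights = respondent counts):
  (120/340)×64.6 + (180/340)×14.3 + (40/340)×10.5 = 31.6059%
Reweighting by population region shares:
  0.61×64.6 + 0.3×14.3 + 0.09×10.5 = 44.641%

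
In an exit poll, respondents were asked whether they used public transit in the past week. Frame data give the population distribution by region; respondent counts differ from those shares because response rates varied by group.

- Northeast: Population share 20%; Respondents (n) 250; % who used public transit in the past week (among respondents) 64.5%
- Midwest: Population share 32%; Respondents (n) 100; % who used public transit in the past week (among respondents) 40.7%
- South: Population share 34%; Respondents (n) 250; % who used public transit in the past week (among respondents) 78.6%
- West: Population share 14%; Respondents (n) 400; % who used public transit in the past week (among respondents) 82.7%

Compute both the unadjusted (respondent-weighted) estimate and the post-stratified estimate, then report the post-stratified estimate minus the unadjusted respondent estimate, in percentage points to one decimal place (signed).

Naive respondent-only estimate (weights = respondent counts):
  (250/1000)×64.5 + (100/1000)×40.7 + (250/1000)×78.6 + (400/1000)×82.7 = 72.925%
Post-stratifying to population shares instead:
  0.2×64.5 + 0.32×40.7 + 0.34×78.6 + 0.14×82.7 = 64.226%
Difference = 64.226 − 72.925 = -8.699 pp.

-8.7 percentage points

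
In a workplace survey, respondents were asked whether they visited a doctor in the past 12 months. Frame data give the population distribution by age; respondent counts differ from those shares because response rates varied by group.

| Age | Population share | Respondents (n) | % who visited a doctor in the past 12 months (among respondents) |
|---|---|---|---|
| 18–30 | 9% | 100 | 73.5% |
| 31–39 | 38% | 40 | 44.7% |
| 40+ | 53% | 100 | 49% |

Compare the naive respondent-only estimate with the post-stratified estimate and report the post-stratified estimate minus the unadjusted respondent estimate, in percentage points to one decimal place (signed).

Naive respondent-only estimate (weights = respondent counts):
  (100/240)×73.5 + (40/240)×44.7 + (100/240)×49 = 58.4917%
Post-stratified estimate weights by population shares:
  0.09×73.5 + 0.38×44.7 + 0.53×49 = 49.571%
Difference = 49.571 − 58.4917 = -8.9207 pp.

-8.9 percentage points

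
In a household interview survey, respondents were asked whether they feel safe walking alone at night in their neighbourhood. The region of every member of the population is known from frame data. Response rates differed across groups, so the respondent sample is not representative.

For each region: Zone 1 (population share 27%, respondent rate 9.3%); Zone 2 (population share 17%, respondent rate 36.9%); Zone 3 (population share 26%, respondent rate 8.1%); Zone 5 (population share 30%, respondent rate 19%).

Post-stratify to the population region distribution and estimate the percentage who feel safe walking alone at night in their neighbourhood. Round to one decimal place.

16.6%

Each cell contributes population-share × respondent value:
  Zone 1: 0.27 × 9.3 = 2.511
  Zone 2: 0.17 × 36.9 = 6.273
  Zone 3: 0.26 × 8.1 = 2.106
  Zone 5: 0.3 × 19 = 5.7
Post-stratified estimate = 16.59 → 16.6%.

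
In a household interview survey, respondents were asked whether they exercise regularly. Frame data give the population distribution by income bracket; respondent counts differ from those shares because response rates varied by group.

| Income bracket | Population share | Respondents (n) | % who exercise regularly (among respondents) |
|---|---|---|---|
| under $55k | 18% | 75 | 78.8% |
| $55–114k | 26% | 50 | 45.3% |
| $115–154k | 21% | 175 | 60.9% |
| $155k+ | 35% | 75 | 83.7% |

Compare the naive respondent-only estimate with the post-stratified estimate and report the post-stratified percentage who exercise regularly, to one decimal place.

68.0%

Without adjustment, the pooled respondent share is:
  (75/375)×78.8 + (50/375)×45.3 + (175/375)×60.9 + (75/375)×83.7 = 66.96%
Post-stratified estimate weights by population shares:
  0.18×78.8 + 0.26×45.3 + 0.21×60.9 + 0.35×83.7 = 68.046%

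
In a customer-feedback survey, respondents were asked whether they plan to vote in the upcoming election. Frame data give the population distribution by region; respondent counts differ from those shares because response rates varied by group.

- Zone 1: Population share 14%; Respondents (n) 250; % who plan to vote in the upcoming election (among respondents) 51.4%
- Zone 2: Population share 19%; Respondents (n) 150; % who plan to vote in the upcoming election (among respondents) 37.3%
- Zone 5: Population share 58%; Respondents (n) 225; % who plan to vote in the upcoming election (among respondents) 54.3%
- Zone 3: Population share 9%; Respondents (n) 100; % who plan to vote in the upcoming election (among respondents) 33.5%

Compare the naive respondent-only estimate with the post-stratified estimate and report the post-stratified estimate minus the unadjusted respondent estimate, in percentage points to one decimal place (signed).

+1.9 percentage points

Naive respondent-only estimate (weights = respondent counts):
  (250/725)×51.4 + (150/725)×37.3 + (225/725)×54.3 + (100/725)×33.5 = 46.9138%
Post-stratified estimate weights by population shares:
  0.14×51.4 + 0.19×37.3 + 0.58×54.3 + 0.09×33.5 = 48.792%
Difference = 48.792 − 46.9138 = 1.8782 pp.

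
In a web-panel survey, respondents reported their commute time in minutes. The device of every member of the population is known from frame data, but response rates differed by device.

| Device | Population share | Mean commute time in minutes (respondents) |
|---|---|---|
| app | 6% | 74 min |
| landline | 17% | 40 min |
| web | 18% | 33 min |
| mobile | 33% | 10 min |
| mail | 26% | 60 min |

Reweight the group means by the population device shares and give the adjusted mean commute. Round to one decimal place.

Reweight to the known device distribution:
  app: 0.06 × 74 = 4.44
  landline: 0.17 × 40 = 6.8
  web: 0.18 × 33 = 5.94
  mobile: 0.33 × 10 = 3.3
  mail: 0.26 × 60 = 15.6
Post-stratified estimate = 36.08 → 36.1.

36.1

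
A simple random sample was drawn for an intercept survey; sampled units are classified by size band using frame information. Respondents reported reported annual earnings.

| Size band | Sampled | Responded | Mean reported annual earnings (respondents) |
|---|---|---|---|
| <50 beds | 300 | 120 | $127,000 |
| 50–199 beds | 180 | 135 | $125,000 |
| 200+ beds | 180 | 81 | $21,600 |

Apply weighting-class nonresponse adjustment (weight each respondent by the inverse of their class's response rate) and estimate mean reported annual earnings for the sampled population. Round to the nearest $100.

Class response rates: <50 beds 120/300 = 40%, 50–199 beds 135/180 = 75%, 200+ beds 81/180 = 45%.
Inverse-response-rate weighting restores each class to its sampled count, so class totals weight by n_sampled:
  <50 beds: 300 × 127,000 = 38,100,000
  50–199 beds: 180 × 125,000 = 22,500,000
  200+ beds: 180 × 21,600 = 3,888,000
Adjusted estimate = 64,488,000 / 660 = 97709.1 → $97,700.

$97,700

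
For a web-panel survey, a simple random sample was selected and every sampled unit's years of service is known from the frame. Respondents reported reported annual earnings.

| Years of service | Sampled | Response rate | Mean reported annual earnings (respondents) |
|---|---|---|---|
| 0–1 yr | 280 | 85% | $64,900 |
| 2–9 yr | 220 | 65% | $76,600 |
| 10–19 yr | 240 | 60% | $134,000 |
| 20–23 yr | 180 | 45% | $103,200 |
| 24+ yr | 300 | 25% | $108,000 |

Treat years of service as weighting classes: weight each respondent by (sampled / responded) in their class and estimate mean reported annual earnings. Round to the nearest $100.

Inverse-response-rate weighting restores each class to its sampled count, so class totals weight by n_sampled:
  0–1 yr: 280 × 64,900 = 18,172,000
  2–9 yr: 220 × 76,600 = 16,852,000
  10–19 yr: 240 × 134,000 = 32,160,000
  20–23 yr: 180 × 103,200 = 18,576,000
  24+ yr: 300 × 108,000 = 32,400,000
Adjusted estimate = 118,160,000 / 1,220 = 96852.5 → $96,900.

$96,900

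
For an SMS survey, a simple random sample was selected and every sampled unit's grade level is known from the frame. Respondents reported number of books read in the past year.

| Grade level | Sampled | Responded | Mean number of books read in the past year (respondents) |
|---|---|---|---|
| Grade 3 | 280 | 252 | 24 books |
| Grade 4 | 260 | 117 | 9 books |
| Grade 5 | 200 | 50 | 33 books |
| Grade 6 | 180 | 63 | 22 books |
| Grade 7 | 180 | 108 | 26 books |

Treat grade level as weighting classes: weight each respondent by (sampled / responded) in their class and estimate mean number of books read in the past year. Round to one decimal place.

22.1

Class response rates: Grade 3 252/280 = 90%, Grade 4 117/260 = 45%, Grade 5 50/200 = 25%, Grade 6 63/180 = 35%, Grade 7 108/180 = 60%.
With weight = n_sampled/n_responded per class, the weighted class total is n_sampled:
  Grade 3: 280 × 24 = 6720
  Grade 4: 260 × 9 = 2340
  Grade 5: 200 × 33 = 6600
  Grade 6: 180 × 22 = 3960
  Grade 7: 180 × 26 = 4680
Adjusted estimate = 24,300 / 1,100 = 22.0909 → 22.1.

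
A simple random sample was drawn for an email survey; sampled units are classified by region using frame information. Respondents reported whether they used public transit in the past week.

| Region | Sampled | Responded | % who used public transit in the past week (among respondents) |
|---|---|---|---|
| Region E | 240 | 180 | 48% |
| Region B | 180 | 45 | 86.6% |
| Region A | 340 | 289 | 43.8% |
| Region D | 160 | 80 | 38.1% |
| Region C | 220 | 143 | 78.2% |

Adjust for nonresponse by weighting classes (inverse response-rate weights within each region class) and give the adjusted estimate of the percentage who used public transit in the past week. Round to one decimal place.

57.3%

Class response rates: Region E 180/240 = 75%, Region B 45/180 = 25%, Region A 289/340 = 85%, Region D 80/160 = 50%, Region C 143/220 = 65%.
Weighting each respondent by the inverse class response rate inflates each class back to its sampled size, so the class weight is n_sampled:
  Region E: 240 × 48 = 11,520
  Region B: 180 × 86.6 = 15588
  Region A: 340 × 43.8 = 14892
  Region D: 160 × 38.1 = 6096
  Region C: 220 × 78.2 = 17,204
Adjusted estimate = 65,300 / 1,140 = 57.2807 → 57.3%.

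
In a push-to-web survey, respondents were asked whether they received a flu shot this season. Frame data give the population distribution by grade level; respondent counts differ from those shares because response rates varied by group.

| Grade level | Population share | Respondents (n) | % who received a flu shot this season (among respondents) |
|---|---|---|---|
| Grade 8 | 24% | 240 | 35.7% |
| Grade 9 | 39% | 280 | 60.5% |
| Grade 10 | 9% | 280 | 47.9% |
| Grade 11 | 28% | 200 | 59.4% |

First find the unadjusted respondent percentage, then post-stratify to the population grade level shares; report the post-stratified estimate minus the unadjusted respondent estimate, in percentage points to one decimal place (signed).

Without adjustment, the pooled respondent share is:
  (240/1000)×35.7 + (280/1000)×60.5 + (280/1000)×47.9 + (200/1000)×59.4 = 50.8%
Post-stratifying to population shares instead:
  0.24×35.7 + 0.39×60.5 + 0.09×47.9 + 0.28×59.4 = 53.106%
Difference = 53.106 − 50.8 = 2.306 pp.

+2.3 percentage points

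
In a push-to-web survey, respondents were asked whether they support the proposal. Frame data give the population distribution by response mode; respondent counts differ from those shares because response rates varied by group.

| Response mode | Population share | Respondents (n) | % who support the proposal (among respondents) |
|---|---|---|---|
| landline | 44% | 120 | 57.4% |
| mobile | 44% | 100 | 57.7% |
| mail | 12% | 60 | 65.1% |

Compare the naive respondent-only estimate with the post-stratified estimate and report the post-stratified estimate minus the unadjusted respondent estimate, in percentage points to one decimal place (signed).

Unadjusted (pooled respondent) estimate weights by respondent counts:
  (120/280)×57.4 + (100/280)×57.7 + (60/280)×65.1 = 59.1571%
Reweighting by population response mode shares:
  0.44×57.4 + 0.44×57.7 + 0.12×65.1 = 58.456%
Difference = 58.456 − 59.1571 = -0.7011 pp.

-0.7 percentage points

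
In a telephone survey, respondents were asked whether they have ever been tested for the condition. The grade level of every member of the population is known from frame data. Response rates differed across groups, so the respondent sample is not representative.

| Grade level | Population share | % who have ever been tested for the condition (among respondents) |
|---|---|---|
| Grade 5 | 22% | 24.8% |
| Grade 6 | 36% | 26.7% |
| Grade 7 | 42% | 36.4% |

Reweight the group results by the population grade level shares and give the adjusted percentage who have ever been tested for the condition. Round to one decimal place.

30.4%

Each cell contributes population-share × respondent value:
  Grade 5: 0.22 × 24.8 = 5.456
  Grade 6: 0.36 × 26.7 = 9.612
  Grade 7: 0.42 × 36.4 = 15.288
Post-stratified estimate = 30.356 → 30.4%.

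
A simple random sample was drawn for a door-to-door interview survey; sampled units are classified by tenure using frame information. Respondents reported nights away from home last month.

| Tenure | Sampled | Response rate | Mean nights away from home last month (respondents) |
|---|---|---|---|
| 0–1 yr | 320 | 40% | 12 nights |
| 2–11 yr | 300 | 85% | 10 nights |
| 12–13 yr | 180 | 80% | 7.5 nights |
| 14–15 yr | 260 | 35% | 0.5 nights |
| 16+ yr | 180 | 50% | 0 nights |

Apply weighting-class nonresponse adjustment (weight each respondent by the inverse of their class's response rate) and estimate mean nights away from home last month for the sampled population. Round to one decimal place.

6.7

With weight = n_sampled/n_responded per class, the weighted class total is n_sampled:
  0–1 yr: 320 × 12 = 3840
  2–11 yr: 300 × 10 = 3000
  12–13 yr: 180 × 7.5 = 1350
  14–15 yr: 260 × 0.5 = 130
  16+ yr: 180 × 0 = 0
Adjusted estimate = 8320 / 1,240 = 6.70968 → 6.7.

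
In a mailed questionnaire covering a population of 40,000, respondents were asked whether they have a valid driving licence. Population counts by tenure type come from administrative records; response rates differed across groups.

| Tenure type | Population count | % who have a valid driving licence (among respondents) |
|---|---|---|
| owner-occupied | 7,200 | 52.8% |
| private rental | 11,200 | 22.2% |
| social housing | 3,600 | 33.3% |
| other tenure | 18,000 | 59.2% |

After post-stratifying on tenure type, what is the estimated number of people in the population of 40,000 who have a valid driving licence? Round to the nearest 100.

18,100

Apply each group's respondent rate to its population count:
  owner-occupied: 7,200 × 52.8% = 3801.6
  private rental: 11,200 × 22.2% = 2486.4
  social housing: 3,600 × 33.3% = 1198.8
  other tenure: 18,000 × 59.2% = 10,656
Estimated total = 18142.8 → 18,100.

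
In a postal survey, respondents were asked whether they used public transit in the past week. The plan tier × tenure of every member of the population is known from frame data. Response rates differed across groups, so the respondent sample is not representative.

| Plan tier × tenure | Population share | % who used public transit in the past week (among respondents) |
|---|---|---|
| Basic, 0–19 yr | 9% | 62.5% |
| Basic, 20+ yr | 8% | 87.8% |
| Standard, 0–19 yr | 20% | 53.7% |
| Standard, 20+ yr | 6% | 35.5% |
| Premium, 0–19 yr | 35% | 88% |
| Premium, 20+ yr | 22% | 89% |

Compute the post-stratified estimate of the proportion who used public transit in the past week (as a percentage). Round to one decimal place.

Each cell contributes population-share × respondent value:
  Basic, 0–19 yr: 0.09 × 62.5 = 5.625
  Basic, 20+ yr: 0.08 × 87.8 = 7.024
  Standard, 0–19 yr: 0.2 × 53.7 = 10.74
  Standard, 20+ yr: 0.06 × 35.5 = 2.13
  Premium, 0–19 yr: 0.35 × 88 = 30.8
  Premium, 20+ yr: 0.22 × 89 = 19.58
Post-stratified estimate = 75.899 → 75.9%.

75.9%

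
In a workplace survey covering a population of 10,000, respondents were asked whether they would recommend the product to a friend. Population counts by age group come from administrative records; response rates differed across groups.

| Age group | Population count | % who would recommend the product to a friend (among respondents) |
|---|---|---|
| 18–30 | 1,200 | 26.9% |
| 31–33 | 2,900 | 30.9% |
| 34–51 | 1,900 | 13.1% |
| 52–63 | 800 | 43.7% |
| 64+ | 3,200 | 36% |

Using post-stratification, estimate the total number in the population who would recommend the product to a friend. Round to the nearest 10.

2,970

Apply each group's respondent rate to its population count:
  18–30: 1,200 × 26.9% = 322.8
  31–33: 2,900 × 30.9% = 896.1
  34–51: 1,900 × 13.1% = 248.9
  52–63: 800 × 43.7% = 349.6
  64+: 3,200 × 36% = 1152
Estimated total = 2969.4 → 2,970.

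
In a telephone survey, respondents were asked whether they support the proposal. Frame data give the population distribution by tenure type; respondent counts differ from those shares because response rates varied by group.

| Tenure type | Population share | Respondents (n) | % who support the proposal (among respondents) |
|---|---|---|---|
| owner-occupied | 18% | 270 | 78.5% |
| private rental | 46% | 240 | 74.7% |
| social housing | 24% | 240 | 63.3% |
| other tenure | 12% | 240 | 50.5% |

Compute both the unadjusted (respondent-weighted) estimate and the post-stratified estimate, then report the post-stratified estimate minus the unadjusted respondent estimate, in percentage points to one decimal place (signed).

Without adjustment, the pooled respondent share is:
  (270/990)×78.5 + (240/990)×74.7 + (240/990)×63.3 + (240/990)×50.5 = 67.1061%
Reweighting by population tenure type shares:
  0.18×78.5 + 0.46×74.7 + 0.24×63.3 + 0.12×50.5 = 69.744%
Difference = 69.744 − 67.1061 = 2.6379 pp.

+2.6 percentage points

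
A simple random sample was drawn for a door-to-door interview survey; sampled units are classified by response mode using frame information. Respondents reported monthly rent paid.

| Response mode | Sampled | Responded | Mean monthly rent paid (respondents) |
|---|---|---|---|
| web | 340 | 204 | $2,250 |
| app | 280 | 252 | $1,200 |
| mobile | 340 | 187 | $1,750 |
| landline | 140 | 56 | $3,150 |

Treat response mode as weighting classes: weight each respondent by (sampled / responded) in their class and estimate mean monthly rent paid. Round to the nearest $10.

$1,940

Class response rates: web 204/340 = 60%, app 252/280 = 90%, mobile 187/340 = 55%, landline 56/140 = 40%.
Each respondent's weight = sampled/responded in their class; summing within a class gives n_sampled, so:
  web: 340 × 2250 = 765,000
  app: 280 × 1200 = 336,000
  mobile: 340 × 1750 = 595,000
  landline: 140 × 3150 = 441,000
Adjusted estimate = 2,137,000 / 1,100 = 1942.73 → $1,940.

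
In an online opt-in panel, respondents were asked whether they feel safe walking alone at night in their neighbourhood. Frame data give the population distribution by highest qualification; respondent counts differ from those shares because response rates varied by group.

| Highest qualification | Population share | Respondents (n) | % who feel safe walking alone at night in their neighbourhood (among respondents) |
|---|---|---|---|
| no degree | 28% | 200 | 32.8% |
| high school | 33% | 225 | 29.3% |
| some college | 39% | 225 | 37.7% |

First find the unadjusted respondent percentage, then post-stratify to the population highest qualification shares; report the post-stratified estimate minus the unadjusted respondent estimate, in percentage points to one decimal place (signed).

+0.3 percentage points

Unadjusted (pooled respondent) estimate weights by respondent counts:
  (200/650)×32.8 + (225/650)×29.3 + (225/650)×37.7 = 33.2846%
Post-stratified estimate weights by population shares:
  0.28×32.8 + 0.33×29.3 + 0.39×37.7 = 33.556%
Difference = 33.556 − 33.2846 = 0.2714 pp.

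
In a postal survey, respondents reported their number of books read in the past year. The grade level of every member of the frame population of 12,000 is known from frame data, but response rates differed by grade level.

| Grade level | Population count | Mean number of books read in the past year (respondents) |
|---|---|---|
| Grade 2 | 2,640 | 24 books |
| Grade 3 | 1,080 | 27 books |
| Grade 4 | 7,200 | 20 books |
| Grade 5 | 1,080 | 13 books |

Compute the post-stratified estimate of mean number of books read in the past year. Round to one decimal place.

Reweight to the known grade level distribution:
  Grade 2: (2,640/12,000) × 24 = 5.28
  Grade 3: (1,080/12,000) × 27 = 2.43
  Grade 4: (7,200/12,000) × 20 = 12
  Grade 5: (1,080/12,000) × 13 = 1.17
Post-stratified estimate = 20.88 → 20.9.

20.9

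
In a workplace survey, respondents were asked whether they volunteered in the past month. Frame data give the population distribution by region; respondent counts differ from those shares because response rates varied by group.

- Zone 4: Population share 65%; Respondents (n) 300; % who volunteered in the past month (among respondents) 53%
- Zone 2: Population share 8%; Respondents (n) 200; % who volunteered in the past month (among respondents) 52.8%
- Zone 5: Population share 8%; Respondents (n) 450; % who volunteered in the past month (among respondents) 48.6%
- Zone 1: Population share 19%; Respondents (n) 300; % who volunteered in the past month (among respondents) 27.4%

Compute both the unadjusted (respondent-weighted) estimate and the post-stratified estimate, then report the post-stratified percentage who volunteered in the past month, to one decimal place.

47.8%

Without adjustment, the pooled respondent share is:
  (300/1250)×53 + (200/1250)×52.8 + (450/1250)×48.6 + (300/1250)×27.4 = 45.24%
Post-stratified estimate weights by population shares:
  0.65×53 + 0.08×52.8 + 0.08×48.6 + 0.19×27.4 = 47.768%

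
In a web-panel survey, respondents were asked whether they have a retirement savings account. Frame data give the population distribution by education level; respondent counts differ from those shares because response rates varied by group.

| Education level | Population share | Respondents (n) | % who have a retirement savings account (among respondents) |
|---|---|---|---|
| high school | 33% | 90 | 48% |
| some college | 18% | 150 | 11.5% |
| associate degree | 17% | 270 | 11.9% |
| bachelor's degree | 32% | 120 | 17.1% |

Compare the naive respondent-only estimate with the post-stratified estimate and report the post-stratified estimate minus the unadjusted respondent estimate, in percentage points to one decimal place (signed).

Naive respondent-only estimate (weights = respondent counts):
  (90/630)×48 + (150/630)×11.5 + (270/630)×11.9 + (120/630)×17.1 = 17.9524%
Reweighting by population education level shares:
  0.33×48 + 0.18×11.5 + 0.17×11.9 + 0.32×17.1 = 25.405%
Difference = 25.405 − 17.9524 = 7.4526 pp.

+7.5 percentage points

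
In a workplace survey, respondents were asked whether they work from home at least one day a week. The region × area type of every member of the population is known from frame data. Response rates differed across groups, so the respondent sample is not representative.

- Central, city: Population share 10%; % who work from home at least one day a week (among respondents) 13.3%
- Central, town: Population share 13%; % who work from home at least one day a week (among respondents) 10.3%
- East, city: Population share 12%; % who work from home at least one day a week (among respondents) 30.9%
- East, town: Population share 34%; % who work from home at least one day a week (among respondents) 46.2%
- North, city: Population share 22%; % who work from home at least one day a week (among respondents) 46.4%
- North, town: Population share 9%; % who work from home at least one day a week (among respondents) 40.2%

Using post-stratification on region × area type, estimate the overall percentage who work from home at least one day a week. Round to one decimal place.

35.9%

Reweight to the known region × area type distribution:
  Central, city: 0.1 × 13.3 = 1.33
  Central, town: 0.13 × 10.3 = 1.339
  East, city: 0.12 × 30.9 = 3.708
  East, town: 0.34 × 46.2 = 15.708
  North, city: 0.22 × 46.4 = 10.208
  North, town: 0.09 × 40.2 = 3.618
Post-stratified estimate = 35.911 → 35.9%.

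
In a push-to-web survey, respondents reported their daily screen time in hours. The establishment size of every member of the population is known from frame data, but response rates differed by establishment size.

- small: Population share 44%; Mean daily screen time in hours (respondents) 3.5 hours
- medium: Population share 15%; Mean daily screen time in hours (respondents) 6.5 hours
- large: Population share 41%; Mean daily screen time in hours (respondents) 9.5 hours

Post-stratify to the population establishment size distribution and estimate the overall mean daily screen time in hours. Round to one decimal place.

6.4

Post-stratification weights by population share, not respondent share:
  small: 0.44 × 3.5 = 1.54
  medium: 0.15 × 6.5 = 0.975
  large: 0.41 × 9.5 = 3.895
Post-stratified estimate = 6.41 → 6.4.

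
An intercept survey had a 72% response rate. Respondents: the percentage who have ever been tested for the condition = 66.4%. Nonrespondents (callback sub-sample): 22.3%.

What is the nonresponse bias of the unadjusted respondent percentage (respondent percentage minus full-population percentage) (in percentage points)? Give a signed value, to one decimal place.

Nonresponse fraction = 1 − 0.72 = 0.28.
Bias = (nonresponse fraction) × (respondent percentage − nonrespondent percentage)
     = 0.28 × (66.4 − 22.3) = 0.28 × 44.1 = 12.348.

+12.3 percentage points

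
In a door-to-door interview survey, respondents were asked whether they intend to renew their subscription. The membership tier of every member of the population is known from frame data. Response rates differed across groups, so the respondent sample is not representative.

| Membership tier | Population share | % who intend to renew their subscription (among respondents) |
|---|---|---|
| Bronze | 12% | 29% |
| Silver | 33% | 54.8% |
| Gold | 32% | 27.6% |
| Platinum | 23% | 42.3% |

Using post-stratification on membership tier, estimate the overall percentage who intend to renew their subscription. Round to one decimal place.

40.1%

Each cell contributes population-share × respondent value:
  Bronze: 0.12 × 29 = 3.48
  Silver: 0.33 × 54.8 = 18.084
  Gold: 0.32 × 27.6 = 8.832
  Platinum: 0.23 × 42.3 = 9.729
Post-stratified estimate = 40.125 → 40.1%.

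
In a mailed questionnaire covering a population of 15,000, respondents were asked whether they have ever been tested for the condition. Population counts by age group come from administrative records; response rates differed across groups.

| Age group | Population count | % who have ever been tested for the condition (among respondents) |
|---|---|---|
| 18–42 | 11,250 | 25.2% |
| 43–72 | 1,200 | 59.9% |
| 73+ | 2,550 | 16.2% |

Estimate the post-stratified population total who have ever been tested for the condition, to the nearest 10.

Each cell contributes its population count × the respondent rate:
  18–42: 11,250 × 25.2% = 2835
  43–72: 1,200 × 59.9% = 718.8
  73+: 2,550 × 16.2% = 413.1
Estimated total = 3966.9 → 3,970.

3,970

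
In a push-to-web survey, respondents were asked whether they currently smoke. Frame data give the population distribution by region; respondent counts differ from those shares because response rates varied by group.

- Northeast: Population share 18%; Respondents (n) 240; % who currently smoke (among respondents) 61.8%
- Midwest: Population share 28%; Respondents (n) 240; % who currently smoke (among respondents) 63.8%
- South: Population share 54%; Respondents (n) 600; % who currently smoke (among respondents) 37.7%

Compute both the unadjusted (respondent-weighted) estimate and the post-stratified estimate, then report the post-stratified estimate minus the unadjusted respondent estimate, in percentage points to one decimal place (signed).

+0.5 percentage points

Naive respondent-only estimate (weights = respondent counts):
  (240/1080)×61.8 + (240/1080)×63.8 + (600/1080)×37.7 = 48.8556%
Reweighting by population region shares:
  0.18×61.8 + 0.28×63.8 + 0.54×37.7 = 49.346%
Difference = 49.346 − 48.8556 = 0.4904 pp.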